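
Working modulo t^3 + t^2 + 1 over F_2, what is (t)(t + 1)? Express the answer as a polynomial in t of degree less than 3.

t^2 + t

Multiply in F_2[t]: (t)·(t + 1) = t^2 + t.
Reduced: t^2 + t.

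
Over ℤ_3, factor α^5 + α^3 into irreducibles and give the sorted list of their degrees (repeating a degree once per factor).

1, 1, 1, 2

Write f(α) = α^5 + α^3.
Roots in ℤ_3: f(0) = 0 → root; f(1) = 2; f(2) = 1.
Linear factors from roots: (α).
Complete factorization: f(α) = (α)^3·(α^2 + 1).
Factor degrees with multiplicity: 1 + 1 + 1 + 2 = 5.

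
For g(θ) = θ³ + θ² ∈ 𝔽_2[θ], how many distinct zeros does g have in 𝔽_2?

2

Evaluate at each of the 2 elements of 𝔽_2:
g(0) = 0 → root; g(1) = 0 → root.
Roots: {0, 1}.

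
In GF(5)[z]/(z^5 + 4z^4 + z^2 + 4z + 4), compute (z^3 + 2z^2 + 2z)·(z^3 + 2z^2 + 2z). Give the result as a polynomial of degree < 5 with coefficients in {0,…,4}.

Multiply in GF(5)[z]: (z^3 + 2z^2 + 2z)·(z^3 + 2z^2 + 2z) = z^6 + 4z^5 + 3z^4 + 3z^3 + 4z^2.
Reduce using z^5 ≡ z^4 + 4z^2 + z + 1 (mod z^5 + 4z^4 + z^2 + 4z + 4).
Reduced: 3z^4 + 2z^3 + z.

3z^4 + 2z^3 + z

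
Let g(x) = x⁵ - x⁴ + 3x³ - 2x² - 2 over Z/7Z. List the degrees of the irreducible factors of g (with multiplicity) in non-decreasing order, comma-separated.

5

Complete factorization: g(x) = (x⁵ - x⁴ + 3x³ - 2x² - 2).
Factor degrees with multiplicity: 5 = 5.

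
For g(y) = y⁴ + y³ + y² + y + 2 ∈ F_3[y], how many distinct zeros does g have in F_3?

1

Evaluate at each of the 3 elements of F_3:
g(0) = 2; g(1) = 0 → root; g(2) = 2.
Roots: {1}.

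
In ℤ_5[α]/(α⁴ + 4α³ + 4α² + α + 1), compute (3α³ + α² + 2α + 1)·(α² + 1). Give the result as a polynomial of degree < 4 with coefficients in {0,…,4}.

2α^3 + 3α^2 + 2

Multiply in ℤ_5[α]: (3α³ + α² + 2α + 1)·(α² + 1) = 3α⁵ + α⁴ + 2α² + 2α + 1.
Reduce using α⁴ ≡ α³ + α² + 4α + 4 (mod α⁴ + 4α³ + 4α² + α + 1).
Reduced: 2α³ + 3α² + 2.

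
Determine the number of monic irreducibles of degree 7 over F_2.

Gauss's count: N_{2}(7) = (1/7) Σ_{d|7} μ(7/d)·2^d.
Divisors of 7: 1, 7; μ(7/d) for each: -1, 1.
Σ = − 2^1 + 2^7 = 126.
N = 126/7 = 18.

18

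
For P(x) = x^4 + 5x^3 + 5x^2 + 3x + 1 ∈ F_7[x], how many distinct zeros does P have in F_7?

0

Evaluate at each of the 7 elements of F_7:
P(0) = 1; P(1) = 1; P(2) = 6; P(3) = 5; P(4) = 4; P(5) = 5; P(6) = 6.
No element is a root.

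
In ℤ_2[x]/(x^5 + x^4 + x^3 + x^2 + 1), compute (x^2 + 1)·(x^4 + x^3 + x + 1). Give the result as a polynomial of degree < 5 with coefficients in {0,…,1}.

Multiply in ℤ_2[x]: (x^2 + 1)·(x^4 + x^3 + x + 1) = x^6 + x^5 + x^4 + x^2 + x + 1.
Reduce using x^5 ≡ x^4 + x^3 + x^2 + 1 (mod x^5 + x^4 + x^3 + x^2 + 1).
Reduced: x^3 + x^2 + 1.

x^3 + x^2 + 1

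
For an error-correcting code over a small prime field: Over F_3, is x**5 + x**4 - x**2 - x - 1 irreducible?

Write m(x) = x**5 + x**4 - x**2 - x - 1.
Check for roots in F_3: m(0) = 2; m(1) = 2; m(2) = 2.
No roots, so no linear factors.
Monic irreducibles of degree 2 over GF(3): x**2 + 1, x**2 + x - 1, x**2 - x - 1.
x**2 - x - 1 divides m: m(x) = (x**2 - x - 1)·(x**3 - x**2 + 1).

No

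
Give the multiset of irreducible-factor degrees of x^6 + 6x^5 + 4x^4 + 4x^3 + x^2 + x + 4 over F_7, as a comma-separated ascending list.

Write h(x) = x^6 + 6x^5 + 4x^4 + 4x^3 + x^2 + x + 4.
Linear factors from roots: (x + 6).
Complete factorization: h(x) = (x + 6)·(x^2 + 4x + 6)·(x^3 + 3x^2 + 4).
Factor degrees with multiplicity: 1 + 2 + 3 = 6.

1, 2, 3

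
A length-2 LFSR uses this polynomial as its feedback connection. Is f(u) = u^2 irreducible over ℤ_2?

Check for roots in ℤ_2: f(0) = 0 → root; f(1) = 1.
f(0) = 0, so (u) divides f(u); f is reducible.

No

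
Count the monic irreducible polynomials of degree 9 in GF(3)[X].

2184

x^(3^9) − x is the product of all monic irreducibles of degree dividing 9; Möbius inversion gives N = (1/9) Σ μ(9/d)·3^d.
Divisors of 9: 1, 3, 9; μ(9/d) for each: 0, -1, 1.
Σ = − 3^3 + 3^9 = 19656.
N = 19656/9 = 2184.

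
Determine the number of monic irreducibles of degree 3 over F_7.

Gauss's count: N_{7}(3) = (1/3) Σ_{d|3} μ(3/d)·7^d.
Divisors of 3: 1, 3; μ(3/d) for each: -1, 1.
Σ = − 7^1 + 7^3 = 336.
N = 336/3 = 112.

112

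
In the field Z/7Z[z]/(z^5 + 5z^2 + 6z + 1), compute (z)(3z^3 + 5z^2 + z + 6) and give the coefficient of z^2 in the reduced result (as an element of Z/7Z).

1

Multiply in Z/7Z[z]: (z)·(3z^3 + 5z^2 + z + 6) = 3z^4 + 5z^3 + z^2 + 6z.
Reduced: 3z^4 + 5z^3 + z^2 + 6z.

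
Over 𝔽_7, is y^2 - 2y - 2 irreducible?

Yes

Write P(y) = y^2 - 2y - 2.
Check for roots in 𝔽_7: P(0) = 5; P(1) = 4; P(2) = 5; P(3) = 1; P(4) = 6; P(5) = 6; P(6) = 1.
No roots. A degree-2 polynomial over a field with no linear factor is irreducible.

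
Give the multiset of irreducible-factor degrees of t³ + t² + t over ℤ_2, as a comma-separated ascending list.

Write h(t) = t³ + t² + t.
Roots in ℤ_2: h(0) = 0 → root; h(1) = 1.
Linear factors from roots: (t).
Complete factorization: h(t) = (t)·(t² + t + 1).
Factor degrees with multiplicity: 1 + 2 = 3.

1, 2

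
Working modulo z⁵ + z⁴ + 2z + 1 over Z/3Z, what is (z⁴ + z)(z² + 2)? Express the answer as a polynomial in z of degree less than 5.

z^3 + z^2 + 1

Multiply in Z/3Z[z]: (z⁴ + z)·(z² + 2) = z⁶ + 2z⁴ + z³ + 2z.
Reduce using z⁵ ≡ 2z⁴ + z + 2 (mod z⁵ + z⁴ + 2z + 1).
Reduced: z³ + z² + 1.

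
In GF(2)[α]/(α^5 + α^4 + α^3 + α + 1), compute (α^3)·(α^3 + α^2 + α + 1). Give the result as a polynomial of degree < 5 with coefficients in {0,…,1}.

Multiply in GF(2)[α]: (α^3)·(α^3 + α^2 + α + 1) = α^6 + α^5 + α^4 + α^3.
Reduce using α^5 ≡ α^4 + α^3 + α + 1 (mod α^5 + α^4 + α^3 + α + 1).
Reduced: α^3 + α^2 + α.

α^3 + α^2 + α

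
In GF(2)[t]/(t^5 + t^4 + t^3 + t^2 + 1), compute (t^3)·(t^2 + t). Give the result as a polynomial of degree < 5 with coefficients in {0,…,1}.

Multiply in GF(2)[t]: (t^3)·(t^2 + t) = t^5 + t^4.
Reduce using t^5 ≡ t^4 + t^3 + t^2 + 1 (mod t^5 + t^4 + t^3 + t^2 + 1).
Reduced: t^3 + t^2 + 1.

t^3 + t^2 + 1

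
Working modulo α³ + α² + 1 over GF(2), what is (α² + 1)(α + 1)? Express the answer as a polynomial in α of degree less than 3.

Multiply in GF(2)[α]: (α² + 1)·(α + 1) = α³ + α² + α + 1.
Reduce using α³ ≡ α² + 1 (mod α³ + α² + 1).
Reduced: α.

α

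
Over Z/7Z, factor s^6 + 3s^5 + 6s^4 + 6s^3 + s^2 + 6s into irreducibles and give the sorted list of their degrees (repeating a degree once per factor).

1, 1, 1, 1, 2

Write g(s) = s^6 + 3s^5 + 6s^4 + 6s^3 + s^2 + 6s.
Linear factors from roots: (s), (s + 3), (s + 1).
Complete factorization: g(s) = (s)·(s + 3)·(s + 1)^2·(s^2 + 5s + 2).
Factor degrees with multiplicity: 1 + 1 + 1 + 1 + 2 = 6.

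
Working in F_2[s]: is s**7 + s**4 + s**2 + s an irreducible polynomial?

No

Write g(s) = s**7 + s**4 + s**2 + s.
Check for roots in F_2: g(0) = 0 → root; g(1) = 0 → root.
g(0) = 0, so (s) divides g(s); g is reducible.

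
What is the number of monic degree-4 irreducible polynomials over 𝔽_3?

Gauss's count: N_{3}(4) = (1/4) Σ_{d|4} μ(4/d)·3^d.
Divisors of 4: 1, 2, 4; μ(4/d) for each: 0, -1, 1.
Σ = − 3^2 + 3^4 = 72.
N = 72/4 = 18.

18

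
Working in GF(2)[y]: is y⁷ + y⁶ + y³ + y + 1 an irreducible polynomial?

Yes

Write g(y) = y⁷ + y⁶ + y³ + y + 1.
Check for roots in GF(2): g(0) = 1; g(1) = 1.
No roots, so no linear factors.
Monic irreducibles of degree 2 over GF(2): y² + y + 1.
None of them divide g (all give nonzero remainder).
Monic irreducibles of degree 3 over GF(2): y³ + y + 1, y³ + y² + 1.
None of them divide g (all give nonzero remainder).
No irreducible factor of degree ≤ 3 exists, so g is irreducible over GF(2).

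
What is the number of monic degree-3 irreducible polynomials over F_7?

112

Gauss's count: N_{7}(3) = (1/3) Σ_{d|3} μ(3/d)·7^d.
Divisors of 3: 1, 3; μ(3/d) for each: -1, 1.
Σ = − 7^1 + 7^3 = 336.
N = 336/3 = 112.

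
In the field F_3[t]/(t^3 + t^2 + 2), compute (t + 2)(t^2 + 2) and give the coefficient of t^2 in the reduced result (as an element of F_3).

Multiply in F_3[t]: (t + 2)·(t^2 + 2) = t^3 + 2t^2 + 2t + 1.
Reduce using t^3 ≡ 2t^2 + 1 (mod t^3 + t^2 + 2).
Reduced: t^2 + 2t + 2.

1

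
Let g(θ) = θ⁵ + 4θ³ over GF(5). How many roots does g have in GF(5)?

Evaluate at each of the 5 elements of GF(5):
g(0) = 0 → root; g(1) = 0 → root; g(2) = 4; g(3) = 1; g(4) = 0 → root.
Roots: {0, 1, 4}.

3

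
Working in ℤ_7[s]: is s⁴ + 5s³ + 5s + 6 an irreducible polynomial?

Write P(s) = s⁴ + 5s³ + 5s + 6.
Check for roots in ℤ_7: P(0) = 6; P(1) = 3; P(2) = 2; P(3) = 6; P(4) = 0 → root; P(5) = 0 → root; P(6) = 4.
P(4) = 0, so (s − 4) divides P(s); P is reducible.

No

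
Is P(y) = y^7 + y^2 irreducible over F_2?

No

Check for roots in F_2: P(0) = 0 → root; P(1) = 0 → root.
P(0) = 0, so (y) divides P(y); P is reducible.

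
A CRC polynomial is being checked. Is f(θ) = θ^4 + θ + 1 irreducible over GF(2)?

Yes

Check for roots in GF(2): f(0) = 1; f(1) = 1.
No roots, so no linear factors.
Monic irreducibles of degree 2 over GF(2): θ^2 + θ + 1.
None of them divide f (all give nonzero remainder).
No irreducible factor of degree ≤ 2 exists, so f is irreducible over GF(2).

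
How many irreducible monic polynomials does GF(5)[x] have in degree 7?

x^(5^7) − x is the product of all monic irreducibles of degree dividing 7; Möbius inversion gives N = (1/7) Σ μ(7/d)·5^d.
Divisors of 7: 1, 7; μ(7/d) for each: -1, 1.
Σ = − 5^1 + 5^7 = 78120.
N = 78120/7 = 11160.

11160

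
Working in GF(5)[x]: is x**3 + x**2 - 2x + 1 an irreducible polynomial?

Yes

Write P(x) = x**3 + x**2 - 2x + 1.
Check for roots in GF(5): P(0) = 1; P(1) = 1; P(2) = 4; P(3) = 1; P(4) = 3.
No roots. A degree-3 polynomial over a field with no linear factor is irreducible.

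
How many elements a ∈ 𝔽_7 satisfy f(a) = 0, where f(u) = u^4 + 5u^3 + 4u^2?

3

Evaluate at each of the 7 elements of 𝔽_7:
f(0) = 0 → root; f(1) = 3; f(2) = 2; f(3) = 0 → root; f(4) = 3; f(5) = 6; f(6) = 0 → root.
Roots: {0, 3, 6}.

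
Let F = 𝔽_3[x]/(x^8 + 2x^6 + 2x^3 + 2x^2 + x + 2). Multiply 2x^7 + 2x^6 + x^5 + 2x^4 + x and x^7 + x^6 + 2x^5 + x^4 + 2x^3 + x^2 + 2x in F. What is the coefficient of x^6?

2

Multiply in 𝔽_3[x]: (2x^7 + 2x^6 + x^5 + 2x^4 + x)·(x^7 + x^6 + 2x^5 + x^4 + 2x^3 + x^2 + 2x) = 2x^14 + x^13 + x^12 + x^10 + 2x^9 + 2x^8 + x^7 + 2x^5 + 2x^4 + x^3 + 2x^2.
Reduce using x^8 ≡ x^6 + x^3 + x^2 + 2x + 1 (mod x^8 + 2x^6 + 2x^3 + 2x^2 + x + 2).
Reduced: 2x^7 + 2x^6 + 2x^5 + x^4 + x^2 + 2x.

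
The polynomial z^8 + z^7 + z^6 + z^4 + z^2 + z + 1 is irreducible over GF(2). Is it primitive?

Write f(z) = z^8 + z^7 + z^6 + z^4 + z^2 + z + 1.
|GF(2^8)^×| = 2^8 − 1 = 255. Prime factorization: 255 = 3·5·17.
f is primitive ⇔ z has order 255 in GF(2)[z]/(f), i.e. z^(255/q) ≠ 1 for each prime q | 255.
z^(85) mod f = 1
z^(51) mod f = 1
z^(15) mod f = z^7 + z^4 + z^3 + z^2 + z.
Since z^(85) = 1, the order of z divides 85 < 255; not primitive.

No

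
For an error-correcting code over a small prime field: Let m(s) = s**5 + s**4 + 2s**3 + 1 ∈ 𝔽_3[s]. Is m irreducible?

Yes

Check for roots in 𝔽_3: m(0) = 1; m(1) = 2; m(2) = 2.
No roots, so no linear factors.
Monic irreducibles of degree 2 over GF(3): s**2 + 1, s**2 + s + 2, s**2 + 2s + 2.
None of them divide m (all give nonzero remainder).
No irreducible factor of degree ≤ 2 exists, so m is irreducible over GF(3).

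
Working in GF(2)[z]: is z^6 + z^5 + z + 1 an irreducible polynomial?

Write f(z) = z^6 + z^5 + z + 1.
Check for roots in GF(2): f(0) = 1; f(1) = 0 → root.
f(1) = 0, so (z − 1) divides f(z); f is reducible.

No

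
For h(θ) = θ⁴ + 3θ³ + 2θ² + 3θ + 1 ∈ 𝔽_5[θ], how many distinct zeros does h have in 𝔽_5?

3

Evaluate at each of the 5 elements of 𝔽_5:
h(0) = 1; h(1) = 0 → root; h(2) = 0 → root; h(3) = 0 → root; h(4) = 3.
Roots: {1, 2, 3}.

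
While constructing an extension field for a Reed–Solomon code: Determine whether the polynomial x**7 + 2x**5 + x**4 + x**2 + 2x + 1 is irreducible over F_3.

Write g(x) = x**7 + 2x**5 + x**4 + x**2 + 2x + 1.
Check for roots in F_3: g(0) = 1; g(1) = 2; g(2) = 1.
No roots, so no linear factors.
Monic irreducibles of degree 2 over GF(3): x**2 + 1, x**2 + x + 2, x**2 + 2x + 2.
None of them divide g (all give nonzero remainder).
Degree-3 irreducible divisors: test the 8 monic irreducibles of degree 3 over GF(3).
None of them divide g (all give nonzero remainder).
No irreducible factor of degree ≤ 3 exists, so g is irreducible over GF(3).

Yes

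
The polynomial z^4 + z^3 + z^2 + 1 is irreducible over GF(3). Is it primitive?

No

Write f(z) = z^4 + z^3 + z^2 + 1.
|GF(3^4)^×| = 3^4 − 1 = 80. Prime factorization: 80 = 2^4·5.
f is primitive ⇔ z has order 80 in GF(3)[z]/(f), i.e. z^(80/q) ≠ 1 for each prime q | 80.
z^(40) mod f = 1
z^(16) mod f = 2z^3 + z^2 + z.
Since z^(40) = 1, the order of z divides 40 < 80; not primitive.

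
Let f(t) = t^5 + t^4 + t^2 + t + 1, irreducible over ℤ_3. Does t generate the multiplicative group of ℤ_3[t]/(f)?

|GF(3^5)^×| = 3^5 − 1 = 242. Prime factorization: 242 = 2·11^2.
f is primitive ⇔ t has order 242 in GF(3)[t]/(f), i.e. t^(242/q) ≠ 1 for each prime q | 242.
t^(121) mod f = 2.
t^(22) mod f = t^4 + t^3 + 2t^2 + 2t + 1.
None equal 1, so t has full order 242; f is primitive.

Yes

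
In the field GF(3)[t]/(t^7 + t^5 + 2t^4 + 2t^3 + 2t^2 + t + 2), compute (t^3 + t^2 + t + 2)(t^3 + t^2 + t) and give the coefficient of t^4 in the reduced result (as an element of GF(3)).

Multiply in GF(3)[t]: (t^3 + t^2 + t + 2)·(t^3 + t^2 + t) = t^6 + 2t^5 + t^3 + 2t.
Reduced: t^6 + 2t^5 + t^3 + 2t.

0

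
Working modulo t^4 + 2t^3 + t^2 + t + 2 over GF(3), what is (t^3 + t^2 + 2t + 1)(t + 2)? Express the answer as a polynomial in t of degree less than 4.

Multiply in GF(3)[t]: (t^3 + t^2 + 2t + 1)·(t + 2) = t^4 + t^2 + 2t + 2.
Reduce using t^4 ≡ t^3 + 2t^2 + 2t + 1 (mod t^4 + 2t^3 + t^2 + t + 2).
Reduced: t^3 + t.

t^3 + t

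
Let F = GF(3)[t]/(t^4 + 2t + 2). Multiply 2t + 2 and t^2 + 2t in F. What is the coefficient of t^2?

Multiply in GF(3)[t]: (2t + 2)·(t^2 + 2t) = 2t^3 + t.
Reduced: 2t^3 + t.

0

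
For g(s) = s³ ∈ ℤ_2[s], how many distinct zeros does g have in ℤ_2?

Evaluate at each of the 2 elements of ℤ_2:
g(0) = 0 → root; g(1) = 1.
Roots: {0}.

1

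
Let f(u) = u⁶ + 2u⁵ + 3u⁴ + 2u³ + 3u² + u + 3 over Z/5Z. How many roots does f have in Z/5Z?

3

Evaluate at each of the 5 elements of Z/5Z:
f(0) = 3; f(1) = 0 → root; f(2) = 4; f(3) = 0 → root; f(4) = 0 → root.
Roots: {1, 3, 4}.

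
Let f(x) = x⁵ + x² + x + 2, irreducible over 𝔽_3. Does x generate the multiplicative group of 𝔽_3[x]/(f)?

|GF(3^5)^×| = 3^5 − 1 = 242. Prime factorization: 242 = 2·11^2.
f is primitive ⇔ x has order 242 in GF(3)[x]/(f), i.e. x^(242/q) ≠ 1 for each prime q | 242.
x^(121) mod f = 1
x^(22) mod f = x⁴ + 2x³ + 2x² + 2x.
Since x^(121) = 1, the order of x divides 121 < 242; not primitive.

No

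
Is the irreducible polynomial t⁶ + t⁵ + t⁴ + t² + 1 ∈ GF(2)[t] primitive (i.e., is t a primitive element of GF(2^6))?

No

Write f(t) = t⁶ + t⁵ + t⁴ + t² + 1.
|GF(2^6)^×| = 2^6 − 1 = 63. Prime factorization: 63 = 3^2·7.
f is primitive ⇔ t has order 63 in GF(2)[t]/(f), i.e. t^(63/q) ≠ 1 for each prime q | 63.
t^(21) mod f = 1
t^(9) mod f = t³ + 1.
Since t^(21) = 1, the order of t divides 21 < 63; not primitive.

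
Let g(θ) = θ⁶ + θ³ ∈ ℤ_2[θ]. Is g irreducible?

Check for roots in ℤ_2: g(0) = 0 → root; g(1) = 0 → root.
g(0) = 0, so (θ) divides g(θ); g is reducible.

No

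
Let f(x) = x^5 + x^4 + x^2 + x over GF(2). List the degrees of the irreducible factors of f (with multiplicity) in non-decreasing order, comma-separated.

1, 1, 1, 2

Roots in GF(2): f(0) = 0 → root; f(1) = 0 → root.
Linear factors from roots: (x), (x + 1).
Complete factorization: f(x) = (x)·(x + 1)^2·(x^2 + x + 1).
Factor degrees with multiplicity: 1 + 1 + 1 + 2 = 5.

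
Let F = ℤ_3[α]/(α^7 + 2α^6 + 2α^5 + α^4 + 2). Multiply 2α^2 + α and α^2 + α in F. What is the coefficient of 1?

Multiply in ℤ_3[α]: (2α^2 + α)·(α^2 + α) = 2α^4 + α^2.
Reduced: 2α^4 + α^2.

0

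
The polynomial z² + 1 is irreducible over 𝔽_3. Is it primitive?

No

Write f(z) = z² + 1.
|GF(3^2)^×| = 3^2 − 1 = 8. Prime factorization: 8 = 2^3.
f is primitive ⇔ z has order 8 in GF(3)[z]/(f), i.e. z^(8/q) ≠ 1 for each prime q | 8.
z^(4) mod f = 1
Since z^(4) = 1, the order of z divides 4 < 8; not primitive.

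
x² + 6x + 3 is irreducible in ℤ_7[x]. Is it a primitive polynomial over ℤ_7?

Yes

Write f(x) = x² + 6x + 3.
|GF(7^2)^×| = 7^2 − 1 = 48. Prime factorization: 48 = 2^4·3.
f is primitive ⇔ x has order 48 in GF(7)[x]/(f), i.e. x^(48/q) ≠ 1 for each prime q | 48.
x^(24) mod f = 6.
x^(16) mod f = 2.
None equal 1, so x has full order 48; f is primitive.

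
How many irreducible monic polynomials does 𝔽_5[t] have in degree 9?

217000

The number of monic irreducibles of degree 9 over GF(5) is (1/9)·Σ_{d∣9} μ(9/d) 5^d.
Divisors of 9: 1, 3, 9; μ(9/d) for each: 0, -1, 1.
Σ = − 5^3 + 5^9 = 1953000.
N = 1953000/9 = 217000.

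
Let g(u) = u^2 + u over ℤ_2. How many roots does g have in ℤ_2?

Evaluate at each of the 2 elements of ℤ_2:
g(0) = 0 → root; g(1) = 0 → root.
Roots: {0, 1}.

2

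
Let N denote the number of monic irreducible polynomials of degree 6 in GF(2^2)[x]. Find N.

670

The number of monic irreducibles of degree 6 over GF(4) is (1/6)·Σ_{d∣6} μ(6/d) 4^d.
Divisors of 6: 1, 2, 3, 6; μ(6/d) for each: 1, -1, -1, 1.
Σ = 4^1 − 4^2 − 4^3 + 4^6 = 4020.
N = 4020/6 = 670.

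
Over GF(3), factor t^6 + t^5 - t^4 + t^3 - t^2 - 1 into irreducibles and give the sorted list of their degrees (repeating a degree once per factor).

Write h(t) = t^6 + t^5 - t^4 + t^3 - t^2 - 1.
Roots in GF(3): h(0) = 2; h(1) = 0 → root; h(2) = 2.
Linear factors from roots: (t - 1).
Complete factorization: h(t) = (t - 1)·(t^2 + t - 1)·(t^3 + t^2 + t - 1).
Factor degrees with multiplicity: 1 + 2 + 3 = 6.

1, 2, 3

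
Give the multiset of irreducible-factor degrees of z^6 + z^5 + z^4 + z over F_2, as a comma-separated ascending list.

Write g(z) = z^6 + z^5 + z^4 + z.
Roots in F_2: g(0) = 0 → root; g(1) = 0 → root.
Linear factors from roots: (z), (z + 1).
Complete factorization: g(z) = (z)·(z + 1)^2·(z^3 + z^2 + 1).
Factor degrees with multiplicity: 1 + 1 + 1 + 3 = 6.

1, 1, 1, 3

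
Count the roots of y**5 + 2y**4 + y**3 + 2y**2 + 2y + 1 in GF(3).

Write f(y) = y**5 + 2y**4 + y**3 + 2y**2 + 2y + 1.
Evaluate at each of the 3 elements of GF(3):
f(0) = 1; f(1) = 0 → root; f(2) = 1.
Roots: {1}.

1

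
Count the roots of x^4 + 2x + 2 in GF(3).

0

Write h(x) = x^4 + 2x + 2.
Evaluate at each of the 3 elements of GF(3):
h(0) = 2; h(1) = 2; h(2) = 1.
No element is a root.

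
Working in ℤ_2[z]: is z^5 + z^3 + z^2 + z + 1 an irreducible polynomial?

Yes

Write f(z) = z^5 + z^3 + z^2 + z + 1.
Check for roots in ℤ_2: f(0) = 1; f(1) = 1.
No roots, so no linear factors.
Monic irreducibles of degree 2 over GF(2): z^2 + z + 1.
None of them divide f (all give nonzero remainder).
No irreducible factor of degree ≤ 2 exists, so f is irreducible over GF(2).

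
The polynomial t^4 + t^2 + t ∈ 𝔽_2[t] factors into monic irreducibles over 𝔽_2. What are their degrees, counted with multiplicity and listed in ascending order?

Write f(t) = t^4 + t^2 + t.
Roots in 𝔽_2: f(0) = 0 → root; f(1) = 1.
Linear factors from roots: (t).
Complete factorization: f(t) = (t)·(t^3 + t + 1).
Factor degrees with multiplicity: 1 + 3 = 4.

1, 3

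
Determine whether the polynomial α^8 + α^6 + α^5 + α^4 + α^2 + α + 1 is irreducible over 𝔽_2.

Write g(α) = α^8 + α^6 + α^5 + α^4 + α^2 + α + 1.
Check for roots in 𝔽_2: g(0) = 1; g(1) = 1.
No roots, so no linear factors.
Monic irreducibles of degree 2 over GF(2): α^2 + α + 1.
None of them divide g (all give nonzero remainder).
Monic irreducibles of degree 3 over GF(2): α^3 + α + 1, α^3 + α^2 + 1.
None of them divide g (all give nonzero remainder).
Monic irreducibles of degree 4 over GF(2): α^4 + α + 1, α^4 + α^3 + 1, α^4 + α^3 + α^2 + α + 1.
None of them divide g (all give nonzero remainder).
No irreducible factor of degree ≤ 4 exists, so g is irreducible over GF(2).

Yes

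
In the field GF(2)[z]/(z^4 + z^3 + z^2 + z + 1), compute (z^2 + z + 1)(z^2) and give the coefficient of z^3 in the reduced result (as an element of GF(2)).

0

Multiply in GF(2)[z]: (z^2 + z + 1)·(z^2) = z^4 + z^3 + z^2.
Reduce using z^4 ≡ z^3 + z^2 + z + 1 (mod z^4 + z^3 + z^2 + z + 1).
Reduced: z + 1.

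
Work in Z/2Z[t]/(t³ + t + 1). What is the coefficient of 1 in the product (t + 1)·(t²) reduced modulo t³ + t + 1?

1

Multiply in Z/2Z[t]: (t + 1)·(t²) = t³ + t².
Reduce using t³ ≡ t + 1 (mod t³ + t + 1).
Reduced: t² + t + 1.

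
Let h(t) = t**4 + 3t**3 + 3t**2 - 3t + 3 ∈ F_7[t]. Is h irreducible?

No

Check for roots in F_7: h(0) = 3; h(1) = 0 → root; h(2) = 0 → root; h(3) = 1; h(4) = 4; h(5) = 6; h(6) = 0 → root.
h(1) = 0, so (t − 1) divides h(t); h is reducible.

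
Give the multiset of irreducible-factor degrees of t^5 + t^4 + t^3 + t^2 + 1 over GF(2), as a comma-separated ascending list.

5

Write g(t) = t^5 + t^4 + t^3 + t^2 + 1.
Roots in GF(2): g(0) = 1; g(1) = 1.
Complete factorization: g(t) = (t^5 + t^4 + t^3 + t^2 + 1).
Factor degrees with multiplicity: 5 = 5.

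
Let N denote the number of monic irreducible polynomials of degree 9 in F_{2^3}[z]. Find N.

Gauss's count: N_{8}(9) = (1/9) Σ_{d|9} μ(9/d)·8^d.
Divisors of 9: 1, 3, 9; μ(9/d) for each: 0, -1, 1.
Σ = − 8^3 + 8^9 = 134217216.
N = 134217216/9 = 14913024.

14913024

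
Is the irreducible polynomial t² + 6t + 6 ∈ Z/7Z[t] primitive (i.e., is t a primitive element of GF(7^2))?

Write f(t) = t² + 6t + 6.
|GF(7^2)^×| = 7^2 − 1 = 48. Prime factorization: 48 = 2^4·3.
f is primitive ⇔ t has order 48 in GF(7)[t]/(f), i.e. t^(48/q) ≠ 1 for each prime q | 48.
t^(24) mod f = 6.
t^(16) mod f = 1
Since t^(16) = 1, the order of t divides 16 < 48; not primitive.

No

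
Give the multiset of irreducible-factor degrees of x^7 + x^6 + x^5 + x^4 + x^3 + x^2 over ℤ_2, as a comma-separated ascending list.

Write h(x) = x^7 + x^6 + x^5 + x^4 + x^3 + x^2.
Roots in ℤ_2: h(0) = 0 → root; h(1) = 0 → root.
Linear factors from roots: (x), (x + 1).
Complete factorization: h(x) = (x + 1)·(x)^2·(x^2 + x + 1)^2.
Factor degrees with multiplicity: 1 + 1 + 1 + 2 + 2 = 7.

1, 1, 1, 2, 2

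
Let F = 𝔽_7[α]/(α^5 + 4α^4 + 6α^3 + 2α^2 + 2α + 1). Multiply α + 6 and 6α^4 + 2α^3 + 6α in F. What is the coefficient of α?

Multiply in 𝔽_7[α]: (α + 6)·(6α^4 + 2α^3 + 6α) = 6α^5 + 3α^4 + 5α^3 + 6α^2 + α.
Reduce using α^5 ≡ 3α^4 + α^3 + 5α^2 + 5α + 6 (mod α^5 + 4α^4 + 6α^3 + 2α^2 + 2α + 1).
Reduced: 4α^3 + α^2 + 3α + 1.

3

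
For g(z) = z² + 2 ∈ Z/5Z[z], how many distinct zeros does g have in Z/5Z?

Evaluate at each of the 5 elements of Z/5Z:
g(0) = 2; g(1) = 3; g(2) = 1; g(3) = 1; g(4) = 3.
No element is a root.

0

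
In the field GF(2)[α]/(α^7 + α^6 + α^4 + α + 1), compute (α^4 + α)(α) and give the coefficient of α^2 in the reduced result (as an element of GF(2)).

Multiply in GF(2)[α]: (α^4 + α)·(α) = α^5 + α^2.
Reduced: α^5 + α^2.

1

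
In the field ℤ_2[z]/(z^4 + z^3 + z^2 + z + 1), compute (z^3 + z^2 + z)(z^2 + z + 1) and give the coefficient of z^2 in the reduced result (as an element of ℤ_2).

0

Multiply in ℤ_2[z]: (z^3 + z^2 + z)·(z^2 + z + 1) = z^5 + z^3 + z.
Reduce using z^4 ≡ z^3 + z^2 + z + 1 (mod z^4 + z^3 + z^2 + z + 1).
Reduced: z^3 + z + 1.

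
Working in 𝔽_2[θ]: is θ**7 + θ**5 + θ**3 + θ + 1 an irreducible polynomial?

Write h(θ) = θ**7 + θ**5 + θ**3 + θ + 1.
Check for roots in 𝔽_2: h(0) = 1; h(1) = 1.
No roots, so no linear factors.
Monic irreducibles of degree 2 over GF(2): θ**2 + θ + 1.
None of them divide h (all give nonzero remainder).
Monic irreducibles of degree 3 over GF(2): θ**3 + θ + 1, θ**3 + θ**2 + 1.
None of them divide h (all give nonzero remainder).
No irreducible factor of degree ≤ 3 exists, so h is irreducible over GF(2).

Yes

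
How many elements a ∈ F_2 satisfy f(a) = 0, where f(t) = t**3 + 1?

1

Evaluate at each of the 2 elements of F_2:
f(0) = 1; f(1) = 0 → root.
Roots: {1}.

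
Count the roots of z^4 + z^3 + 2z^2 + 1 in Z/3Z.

Write h(z) = z^4 + z^3 + 2z^2 + 1.
Evaluate at each of the 3 elements of Z/3Z:
h(0) = 1; h(1) = 2; h(2) = 0 → root.
Roots: {2}.

1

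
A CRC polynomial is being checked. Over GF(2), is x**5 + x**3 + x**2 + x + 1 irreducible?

Write m(x) = x**5 + x**3 + x**2 + x + 1.
Check for roots in GF(2): m(0) = 1; m(1) = 1.
No roots, so no linear factors.
Monic irreducibles of degree 2 over GF(2): x**2 + x + 1.
None of them divide m (all give nonzero remainder).
No irreducible factor of degree ≤ 2 exists, so m is irreducible over GF(2).

Yes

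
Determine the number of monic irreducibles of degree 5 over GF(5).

624

The number of monic irreducibles of degree 5 over GF(5) is (1/5)·Σ_{d∣5} μ(5/d) 5^d.
Divisors of 5: 1, 5; μ(5/d) for each: -1, 1.
Σ = − 5^1 + 5^5 = 3120.
N = 3120/5 = 624.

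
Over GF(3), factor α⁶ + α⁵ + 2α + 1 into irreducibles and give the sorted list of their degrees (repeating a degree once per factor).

2, 2, 2

Write g(α) = α⁶ + α⁵ + 2α + 1.
Roots in GF(3): g(0) = 1; g(1) = 2; g(2) = 2.
Complete factorization: g(α) = (α² + 1)·(α² + 2α + 2)^2.
Factor degrees with multiplicity: 2 + 2 + 2 = 6.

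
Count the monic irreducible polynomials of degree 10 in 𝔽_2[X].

99

x^(2^10) − x is the product of all monic irreducibles of degree dividing 10; Möbius inversion gives N = (1/10) Σ μ(10/d)·2^d.
Divisors of 10: 1, 2, 5, 10; μ(10/d) for each: 1, -1, -1, 1.
Σ = 2^1 − 2^2 − 2^5 + 2^10 = 990.
N = 990/10 = 99.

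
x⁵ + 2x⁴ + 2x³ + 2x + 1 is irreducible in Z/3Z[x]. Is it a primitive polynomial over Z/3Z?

Yes

Write f(x) = x⁵ + 2x⁴ + 2x³ + 2x + 1.
|GF(3^5)^×| = 3^5 − 1 = 242. Prime factorization: 242 = 2·11^2.
f is primitive ⇔ x has order 242 in GF(3)[x]/(f), i.e. x^(242/q) ≠ 1 for each prime q | 242.
x^(121) mod f = 2.
x^(22) mod f = x⁴ + x.
None equal 1, so x has full order 242; f is primitive.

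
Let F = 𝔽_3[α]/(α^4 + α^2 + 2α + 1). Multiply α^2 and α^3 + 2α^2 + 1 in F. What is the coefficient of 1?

1

Multiply in 𝔽_3[α]: (α^2)·(α^3 + 2α^2 + 1) = α^5 + 2α^4 + α^2.
Reduce using α^4 ≡ 2α^2 + α + 2 (mod α^4 + α^2 + 2α + 1).
Reduced: 2α^3 + α + 1.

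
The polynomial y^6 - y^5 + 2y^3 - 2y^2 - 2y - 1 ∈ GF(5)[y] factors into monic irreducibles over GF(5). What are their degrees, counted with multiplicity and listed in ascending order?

1, 1, 2, 2

Write h(y) = y^6 - y^5 + 2y^3 - 2y^2 - 2y - 1.
Roots in GF(5): h(0) = 4; h(1) = 2; h(2) = 0 → root; h(3) = 0 → root; h(4) = 4.
Linear factors from roots: (y - 2), (y + 2).
Complete factorization: h(y) = (y + 2)·(y - 2)·(y^2 + 2)·(y^2 - y + 2).
Factor degrees with multiplicity: 1 + 1 + 2 + 2 = 6.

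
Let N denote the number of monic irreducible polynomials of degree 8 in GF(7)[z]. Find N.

720300

x^(7^8) − x is the product of all monic irreducibles of degree dividing 8; Möbius inversion gives N = (1/8) Σ μ(8/d)·7^d.
Divisors of 8: 1, 2, 4, 8; μ(8/d) for each: 0, 0, -1, 1.
Σ = − 7^4 + 7^8 = 5762400.
N = 5762400/8 = 720300.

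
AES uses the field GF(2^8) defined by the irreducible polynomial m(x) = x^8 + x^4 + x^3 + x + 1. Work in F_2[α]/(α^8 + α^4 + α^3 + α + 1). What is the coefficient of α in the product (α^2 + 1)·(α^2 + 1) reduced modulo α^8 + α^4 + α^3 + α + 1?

0

Multiply in F_2[α]: (α^2 + 1)·(α^2 + 1) = α^4 + 1.
Reduced: α^4 + 1.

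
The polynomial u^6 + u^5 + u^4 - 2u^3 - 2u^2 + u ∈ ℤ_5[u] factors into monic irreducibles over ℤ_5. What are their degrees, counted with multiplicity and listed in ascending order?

Write g(u) = u^6 + u^5 + u^4 - 2u^3 - 2u^2 + u.
Roots in ℤ_5: g(0) = 0 → root; g(1) = 0 → root; g(2) = 0 → root; g(3) = 4; g(4) = 0 → root.
Linear factors from roots: (u), (u - 1), (u - 2), (u + 1).
Complete factorization: g(u) = (u)·(u + 1)·(u - 2)·(u - 1)·(u^2 - 2u - 2).
Factor degrees with multiplicity: 1 + 1 + 1 + 1 + 2 = 6.

1, 1, 1, 1, 2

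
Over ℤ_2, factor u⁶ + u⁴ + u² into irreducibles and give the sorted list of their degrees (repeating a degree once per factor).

1, 1, 2, 2

Write g(u) = u⁶ + u⁴ + u².
Roots in ℤ_2: g(0) = 0 → root; g(1) = 1.
Linear factors from roots: (u).
Complete factorization: g(u) = (u)^2·(u² + u + 1)^2.
Factor degrees with multiplicity: 1 + 1 + 2 + 2 = 6.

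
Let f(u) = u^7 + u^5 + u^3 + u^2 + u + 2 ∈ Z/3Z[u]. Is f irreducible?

Check for roots in Z/3Z: f(0) = 2; f(1) = 1; f(2) = 2.
No roots, so no linear factors.
Monic irreducibles of degree 2 over GF(3): u^2 + 1, u^2 + u + 2, u^2 + 2u + 2.
None of them divide f (all give nonzero remainder).
Degree-3 irreducible divisors: test the 8 monic irreducibles of degree 3 over GF(3).
None of them divide f (all give nonzero remainder).
No irreducible factor of degree ≤ 3 exists, so f is irreducible over GF(3).

Yes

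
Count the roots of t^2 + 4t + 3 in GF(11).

2

Write P(t) = t^2 + 4t + 3.
Evaluate at each of the 11 elements of GF(11):
P(0) = 3; P(1) = 8; P(2) = 4; P(3) = 2; P(4) = 2; P(5) = 4; P(6) = 8; P(7) = 3; P(8) = 0 → root; P(9) = 10; P(10) = 0 → root.
Roots: {8, 10}.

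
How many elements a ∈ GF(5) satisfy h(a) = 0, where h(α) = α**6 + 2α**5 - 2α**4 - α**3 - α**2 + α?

3

Evaluate at each of the 5 elements of GF(5):
h(0) = 0 → root; h(1) = 0 → root; h(2) = 1; h(3) = 0 → root; h(4) = 1.
Roots: {0, 1, 3}.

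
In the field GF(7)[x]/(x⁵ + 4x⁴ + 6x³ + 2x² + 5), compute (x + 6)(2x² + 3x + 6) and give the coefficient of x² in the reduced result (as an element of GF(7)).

1

Multiply in GF(7)[x]: (x + 6)·(2x² + 3x + 6) = 2x³ + x² + 3x + 1.
Reduced: 2x³ + x² + 3x + 1.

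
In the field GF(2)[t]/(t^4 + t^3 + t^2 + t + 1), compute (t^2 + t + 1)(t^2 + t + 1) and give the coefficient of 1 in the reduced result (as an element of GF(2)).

0

Multiply in GF(2)[t]: (t^2 + t + 1)·(t^2 + t + 1) = t^4 + t^2 + 1.
Reduce using t^4 ≡ t^3 + t^2 + t + 1 (mod t^4 + t^3 + t^2 + t + 1).
Reduced: t^3 + t.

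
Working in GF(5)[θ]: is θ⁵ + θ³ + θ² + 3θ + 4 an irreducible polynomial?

Write g(θ) = θ⁵ + θ³ + θ² + 3θ + 4.
Check for roots in GF(5): g(0) = 4; g(1) = 0 → root; g(2) = 4; g(3) = 2; g(4) = 0 → root.
g(1) = 0, so (θ − 1) divides g(θ); g is reducible.

No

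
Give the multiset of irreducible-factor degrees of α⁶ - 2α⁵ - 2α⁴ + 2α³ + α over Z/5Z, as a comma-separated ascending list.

Write f(α) = α⁶ - 2α⁵ - 2α⁴ + 2α³ + α.
Roots in Z/5Z: f(0) = 0 → root; f(1) = 0 → root; f(2) = 1; f(3) = 3; f(4) = 3.
Linear factors from roots: (α), (α - 1).
Complete factorization: f(α) = (α)·(α - 1)^2·(α³ + 2α + 1).
Factor degrees with multiplicity: 1 + 1 + 1 + 3 = 6.

1, 1, 1, 3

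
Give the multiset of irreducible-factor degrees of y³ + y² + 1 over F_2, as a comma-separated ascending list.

3

Write g(y) = y³ + y² + 1.
Roots in F_2: g(0) = 1; g(1) = 1.
Complete factorization: g(y) = (y³ + y² + 1).
Factor degrees with multiplicity: 3 = 3.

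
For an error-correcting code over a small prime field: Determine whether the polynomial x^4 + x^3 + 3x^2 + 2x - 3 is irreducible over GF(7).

Write g(x) = x^4 + x^3 + 3x^2 + 2x - 3.
Check for roots in GF(7): g(0) = 4; g(1) = 4; g(2) = 2; g(3) = 5; g(4) = 2; g(5) = 6; g(6) = 5.
No roots, so no linear factors.
Degree-2 irreducible divisors: test the 21 monic irreducibles of degree 2 over GF(7).
None of them divide g (all give nonzero remainder).
No irreducible factor of degree ≤ 2 exists, so g is irreducible over GF(7).

Yes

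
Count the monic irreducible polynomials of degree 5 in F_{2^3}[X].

6552

Gauss's count: N_{8}(5) = (1/5) Σ_{d|5} μ(5/d)·8^d.
Divisors of 5: 1, 5; μ(5/d) for each: -1, 1.
Σ = − 8^1 + 8^5 = 32760.
N = 32760/5 = 6552.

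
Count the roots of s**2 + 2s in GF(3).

Write P(s) = s**2 + 2s.
Evaluate at each of the 3 elements of GF(3):
P(0) = 0 → root; P(1) = 0 → root; P(2) = 2.
Roots: {0, 1}.

2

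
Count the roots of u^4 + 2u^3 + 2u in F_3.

2

Write h(u) = u^4 + 2u^3 + 2u.
Evaluate at each of the 3 elements of F_3:
h(0) = 0 → root; h(1) = 2; h(2) = 0 → root.
Roots: {0, 2}.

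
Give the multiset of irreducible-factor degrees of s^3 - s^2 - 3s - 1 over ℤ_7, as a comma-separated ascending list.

Write g(s) = s^3 - s^2 - 3s - 1.
Linear factors from roots: (s + 3), (s + 2), (s + 1).
Complete factorization: g(s) = (s + 1)·(s + 2)·(s + 3).
Factor degrees with multiplicity: 1 + 1 + 1 = 3.

1, 1, 1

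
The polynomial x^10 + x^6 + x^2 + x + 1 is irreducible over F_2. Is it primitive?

No

Write f(x) = x^10 + x^6 + x^2 + x + 1.
|GF(2^10)^×| = 2^10 − 1 = 1023. Prime factorization: 1023 = 3·11·31.
f is primitive ⇔ x has order 1023 in GF(2)[x]/(f), i.e. x^(1023/q) ≠ 1 for each prime q | 1023.
x^(341) mod f = 1
x^(93) mod f = x^9 + x^8 + x^7 + x^4 + x^3 + x^2.
x^(33) mod f = x^7 + x^6 + x^5 + x^4 + x^2 + x.
Since x^(341) = 1, the order of x divides 341 < 1023; not primitive.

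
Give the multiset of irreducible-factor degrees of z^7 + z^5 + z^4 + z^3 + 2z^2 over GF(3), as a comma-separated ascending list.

Write g(z) = z^7 + z^5 + z^4 + z^3 + 2z^2.
Roots in GF(3): g(0) = 0 → root; g(1) = 0 → root; g(2) = 0 → root.
Linear factors from roots: (z), (z + 2), (z + 1).
Complete factorization: g(z) = (z + 1)·(z + 2)·(z)^2·(z^3 + 2z + 1).
Factor degrees with multiplicity: 1 + 1 + 1 + 1 + 3 = 7.

1, 1, 1, 1, 3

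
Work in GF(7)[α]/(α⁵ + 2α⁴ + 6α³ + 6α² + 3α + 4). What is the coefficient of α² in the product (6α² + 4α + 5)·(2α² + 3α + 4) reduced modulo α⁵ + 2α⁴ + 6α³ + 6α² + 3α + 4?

4

Multiply in GF(7)[α]: (6α² + 4α + 5)·(2α² + 3α + 4) = 5α⁴ + 5α³ + 4α² + 3α + 6.
Reduced: 5α⁴ + 5α³ + 4α² + 3α + 6.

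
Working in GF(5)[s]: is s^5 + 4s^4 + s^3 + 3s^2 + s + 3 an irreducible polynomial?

Write g(s) = s^5 + 4s^4 + s^3 + 3s^2 + s + 3.
Check for roots in GF(5): g(0) = 3; g(1) = 3; g(2) = 1; g(3) = 2; g(4) = 2.
No roots, so no linear factors.
Degree-2 irreducible divisors: test the 10 monic irreducibles of degree 2 over GF(5).
None of them divide g (all give nonzero remainder).
No irreducible factor of degree ≤ 2 exists, so g is irreducible over GF(5).

Yes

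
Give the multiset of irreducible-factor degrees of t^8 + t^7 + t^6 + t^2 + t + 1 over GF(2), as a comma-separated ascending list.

Write g(t) = t^8 + t^7 + t^6 + t^2 + t + 1.
Roots in GF(2): g(0) = 1; g(1) = 0 → root.
Linear factors from roots: (t + 1).
Complete factorization: g(t) = (t + 1)^2·(t^2 + t + 1)^3.
Factor degrees with multiplicity: 1 + 1 + 2 + 2 + 2 = 8.

1, 1, 2, 2, 2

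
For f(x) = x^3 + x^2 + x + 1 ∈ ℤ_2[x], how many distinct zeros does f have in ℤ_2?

Evaluate at each of the 2 elements of ℤ_2:
f(0) = 1; f(1) = 0 → root.
Roots: {1}.

1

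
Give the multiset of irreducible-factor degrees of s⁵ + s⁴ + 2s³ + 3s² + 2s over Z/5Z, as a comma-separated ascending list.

1, 1, 1, 2

Write h(s) = s⁵ + s⁴ + 2s³ + 3s² + 2s.
Roots in Z/5Z: h(0) = 0 → root; h(1) = 4; h(2) = 0 → root; h(3) = 1; h(4) = 4.
Linear factors from roots: (s), (s + 3).
Complete factorization: h(s) = (s)·(s + 3)^2·(s² + 3).
Factor degrees with multiplicity: 1 + 1 + 1 + 2 = 5.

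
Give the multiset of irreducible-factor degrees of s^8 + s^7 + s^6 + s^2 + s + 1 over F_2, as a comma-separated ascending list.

Write g(s) = s^8 + s^7 + s^6 + s^2 + s + 1.
Roots in F_2: g(0) = 1; g(1) = 0 → root.
Linear factors from roots: (s + 1).
Complete factorization: g(s) = (s + 1)^2·(s^2 + s + 1)^3.
Factor degrees with multiplicity: 1 + 1 + 2 + 2 + 2 = 8.

1, 1, 2, 2, 2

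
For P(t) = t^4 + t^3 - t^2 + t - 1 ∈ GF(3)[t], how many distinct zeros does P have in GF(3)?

1

Evaluate at each of the 3 elements of GF(3):
P(0) = 2; P(1) = 1; P(2) = 0 → root.
Roots: {2}.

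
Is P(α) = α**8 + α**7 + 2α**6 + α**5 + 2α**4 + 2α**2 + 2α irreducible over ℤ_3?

No

Check for roots in ℤ_3: P(0) = 0 → root; P(1) = 2; P(2) = 0 → root.
P(0) = 0, so (α) divides P(α); P is reducible.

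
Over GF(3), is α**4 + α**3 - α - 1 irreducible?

No

Write f(α) = α**4 + α**3 - α - 1.
Check for roots in GF(3): f(0) = 2; f(1) = 0 → root; f(2) = 0 → root.
f(1) = 0, so (α − 1) divides f(α); f is reducible.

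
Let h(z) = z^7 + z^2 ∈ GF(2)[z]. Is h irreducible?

No

Check for roots in GF(2): h(0) = 0 → root; h(1) = 0 → root.
h(0) = 0, so (z) divides h(z); h is reducible.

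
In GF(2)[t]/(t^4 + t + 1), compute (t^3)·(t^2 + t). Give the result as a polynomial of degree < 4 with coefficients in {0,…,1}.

t^2 + 1

Multiply in GF(2)[t]: (t^3)·(t^2 + t) = t^5 + t^4.
Reduce using t^4 ≡ t + 1 (mod t^4 + t + 1).
Reduced: t^2 + 1.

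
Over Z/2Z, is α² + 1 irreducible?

No

Write f(α) = α² + 1.
Check for roots in Z/2Z: f(0) = 1; f(1) = 0 → root.
f(1) = 0, so (α − 1) divides f(α); f is reducible.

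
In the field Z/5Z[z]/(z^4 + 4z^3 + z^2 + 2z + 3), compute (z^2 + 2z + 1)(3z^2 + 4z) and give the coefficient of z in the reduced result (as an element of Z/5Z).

3

Multiply in Z/5Z[z]: (z^2 + 2z + 1)·(3z^2 + 4z) = 3z^4 + z^2 + 4z.
Reduce using z^4 ≡ z^3 + 4z^2 + 3z + 2 (mod z^4 + 4z^3 + z^2 + 2z + 3).
Reduced: 3z^3 + 3z^2 + 3z + 1.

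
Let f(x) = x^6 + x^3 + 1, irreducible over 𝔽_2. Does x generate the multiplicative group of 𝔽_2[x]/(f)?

|GF(2^6)^×| = 2^6 − 1 = 63. Prime factorization: 63 = 3^2·7.
f is primitive ⇔ x has order 63 in GF(2)[x]/(f), i.e. x^(63/q) ≠ 1 for each prime q | 63.
x^(21) mod f = x^3.
x^(9) mod f = 1
Since x^(9) = 1, the order of x divides 9 < 63; not primitive.

No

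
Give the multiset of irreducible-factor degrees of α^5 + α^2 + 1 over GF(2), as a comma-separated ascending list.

5

Write f(α) = α^5 + α^2 + 1.
Roots in GF(2): f(0) = 1; f(1) = 1.
Complete factorization: f(α) = (α^5 + α^2 + 1).
Factor degrees with multiplicity: 5 = 5.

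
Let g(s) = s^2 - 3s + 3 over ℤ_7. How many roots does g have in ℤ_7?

Evaluate at each of the 7 elements of ℤ_7:
g(0) = 3; g(1) = 1; g(2) = 1; g(3) = 3; g(4) = 0 → root; g(5) = 6; g(6) = 0 → root.
Roots: {4, 6}.

2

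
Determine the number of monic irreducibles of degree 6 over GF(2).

9

x^(2^6) − x is the product of all monic irreducibles of degree dividing 6; Möbius inversion gives N = (1/6) Σ μ(6/d)·2^d.
Divisors of 6: 1, 2, 3, 6; μ(6/d) for each: 1, -1, -1, 1.
Σ = 2^1 − 2^2 − 2^3 + 2^6 = 54.
N = 54/6 = 9.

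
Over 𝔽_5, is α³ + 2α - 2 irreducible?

No

Write g(α) = α³ + 2α - 2.
Check for roots in 𝔽_5: g(0) = 3; g(1) = 1; g(2) = 0 → root; g(3) = 1; g(4) = 0 → root.
g(2) = 0, so (α − 2) divides g(α); g is reducible.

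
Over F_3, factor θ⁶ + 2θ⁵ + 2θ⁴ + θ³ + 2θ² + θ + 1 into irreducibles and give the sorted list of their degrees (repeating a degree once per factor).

6

Write g(θ) = θ⁶ + 2θ⁵ + 2θ⁴ + θ³ + 2θ² + θ + 1.
Roots in F_3: g(0) = 1; g(1) = 1; g(2) = 2.
Complete factorization: g(θ) = (θ⁶ + 2θ⁵ + 2θ⁴ + θ³ + 2θ² + θ + 1).
Factor degrees with multiplicity: 6 = 6.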